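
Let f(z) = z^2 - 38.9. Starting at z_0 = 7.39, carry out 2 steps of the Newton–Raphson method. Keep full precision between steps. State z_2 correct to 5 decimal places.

6.23763

f'(z) = 2z
z_0 = 7.390000: f = 15.712100, f' = 14.780000 → z_1 = 7.390000 - (15.712100)/(14.780000) = 6.326935
z_1 = 6.326935: f = 1.130107, f' = 12.653870 → z_2 = 6.326935 - (1.130107)/(12.653870) = 6.237626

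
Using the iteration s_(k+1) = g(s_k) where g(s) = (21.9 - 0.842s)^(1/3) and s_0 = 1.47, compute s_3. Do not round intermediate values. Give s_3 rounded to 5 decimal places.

2.69758

s_1 = g(1.470000) = 2.744054
s_2 = g(2.744054) = 2.695718
s_3 = g(2.695718) = 2.697584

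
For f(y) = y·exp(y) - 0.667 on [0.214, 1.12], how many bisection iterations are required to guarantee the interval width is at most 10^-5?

17

Initial width b − a = 1.12 − 0.214 = 0.906000.
After n steps the width is (b−a)/2^n; need (b−a)/2^n ≤ 10^-5.
So n ≥ log₂(0.906000/10^-5) = log₂(90600.0000) ≈ 16.4672.
Hence n = 17.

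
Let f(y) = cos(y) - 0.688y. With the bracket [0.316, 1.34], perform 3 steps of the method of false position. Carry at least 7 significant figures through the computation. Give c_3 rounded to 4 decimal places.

0.9013

False-position update: c = (a·f(b) − b·f(a))/(f(b) − f(a)); replace the endpoint whose sign matches f(c).
f(0.316000) = 0.733078, f(1.340000) = -0.693167
step 1: c = 0.842327, f(c) = 0.086207 > 0 → new bracket [0.842327, 1.340000]
step 2: c = 0.897375, f(c) = 0.006270 > 0 → new bracket [0.897375, 1.340000]
step 3: c = 0.901343, f(c) = 0.000434 > 0 → new bracket [0.901343, 1.340000]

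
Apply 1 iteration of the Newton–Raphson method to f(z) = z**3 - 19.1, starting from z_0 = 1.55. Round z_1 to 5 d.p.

f'(z) = 3z**2
z_0 = 1.550000: f = -15.376125, f' = 7.207500 → z_1 = 1.550000 - (-15.376125)/(7.207500) = 3.683351

3.68335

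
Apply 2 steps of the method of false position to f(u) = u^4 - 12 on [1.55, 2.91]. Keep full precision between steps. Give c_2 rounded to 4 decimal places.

1.7569

False-position update: c = (a·f(b) − b·f(a))/(f(b) − f(a)); replace the endpoint whose sign matches f(c).
f(1.550000) = -6.227994, f(2.910000) = 59.708718
step 1: c = 1.678458, f(c) = -4.063272 < 0 → new bracket [1.678458, 2.910000]
step 2: c = 1.756926, f(c) = -2.471732 < 0 → new bracket [1.756926, 2.910000]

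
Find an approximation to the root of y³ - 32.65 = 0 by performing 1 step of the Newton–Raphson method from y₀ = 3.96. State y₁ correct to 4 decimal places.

f'(y) = 3y²
y_0 = 3.960000: f = 29.449136, f' = 47.044800 → y_1 = 3.960000 - (29.449136)/(47.044800) = 3.334019

3.3340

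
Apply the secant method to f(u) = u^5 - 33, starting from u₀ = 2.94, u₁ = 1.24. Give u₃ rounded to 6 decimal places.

f(u_0) = 186.652754, f(u_1) = -30.068375
u_2 = 1.240000 - (-30.068375)·(1.240000 - 2.940000)/(-30.068375 - (186.652754)) = 1.475862; f(u_2) = -25.997897
u_3 = 1.475862 - (-25.997897)·(1.475862 - 1.240000)/(-25.997897 - (-30.068375)) = 2.982297; f(u_3) = 202.914445

2.982297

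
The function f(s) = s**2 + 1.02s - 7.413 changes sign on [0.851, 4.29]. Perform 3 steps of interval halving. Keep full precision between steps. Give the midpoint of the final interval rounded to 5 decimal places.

2.35556

f(0.851000) = -5.820779, f(4.290000) = 15.366900 (opposite signs)
step 1: m = 2.570500, f(m) = 1.816380 > 0 → root in [0.851000, 2.570500]
step 2: m = 1.710750, f(m) = -2.741369 < 0 → root in [1.710750, 2.570500]
step 3: m = 2.140625, f(m) = -0.647287 < 0 → root in [2.140625, 2.570500]
Midpoint of [2.140625, 2.570500] = 2.355563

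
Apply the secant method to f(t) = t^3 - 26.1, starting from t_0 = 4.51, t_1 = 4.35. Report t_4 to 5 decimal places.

Secant update: t_(k+1) = t_k − f(t_k)·(t_k − t_(k-1))/(f(t_k) − f(t_(k-1))).
f(t_0) = 65.633851, f(t_1) = 56.212875
t_2 = 4.350000 - (56.212875)·(4.350000 - 4.510000)/(56.212875 - (65.633851)) = 3.395315; f(t_2) = 13.041764
t_3 = 3.395315 - (13.041764)·(3.395315 - 4.350000)/(13.041764 - (56.212875)) = 3.106910; f(t_3) = 3.890669
t_4 = 3.106910 - (3.890669)·(3.106910 - 3.395315)/(3.890669 - (13.041764)) = 2.984292; f(t_4) = 0.478109

2.98429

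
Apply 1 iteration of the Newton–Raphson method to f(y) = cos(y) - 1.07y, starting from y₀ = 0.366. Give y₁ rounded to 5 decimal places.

0.74569

f'(y) = -sin(y) - 1.07
y_0 = 0.366000: f = 0.542146, f' = -1.427883 → y_1 = 0.366000 - (0.542146)/(-1.427883) = 0.745685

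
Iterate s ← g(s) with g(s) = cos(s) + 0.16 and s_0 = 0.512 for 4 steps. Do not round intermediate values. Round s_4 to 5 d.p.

0.74836

s_1 = g(0.512000) = 1.031766
s_2 = g(1.031766) = 0.673304
s_3 = g(0.673304) = 0.941766
s_4 = g(0.941766) = 0.748361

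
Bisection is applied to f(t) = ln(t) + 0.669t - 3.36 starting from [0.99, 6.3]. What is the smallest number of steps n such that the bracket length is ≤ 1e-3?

Initial width b − a = 6.3 − 0.99 = 5.310000.
After n steps the width is (b−a)/2^n; need (b−a)/2^n ≤ 1e-3.
So n ≥ log₂(5.310000/1e-3) = log₂(5310.0000) ≈ 12.3745.
Hence n = 13.

13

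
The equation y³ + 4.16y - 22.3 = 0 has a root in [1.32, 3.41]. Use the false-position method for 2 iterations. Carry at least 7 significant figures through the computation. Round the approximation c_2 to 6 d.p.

False-position update: c = (a·f(b) − b·f(a))/(f(b) − f(a)); replace the endpoint whose sign matches f(c).
f(1.320000) = -14.508832, f(3.410000) = 31.537421
step 1: c = 1.978543, f(c) = -6.323985 < 0 → new bracket [1.978543, 3.410000]
step 2: c = 2.217639, f(c) = -2.168436 < 0 → new bracket [2.217639, 3.410000]

2.217639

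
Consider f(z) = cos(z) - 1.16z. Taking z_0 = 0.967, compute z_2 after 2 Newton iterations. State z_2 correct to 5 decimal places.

0.67376

f'(z) = -sin(z) - 1.16
z_0 = 0.967000: f = -0.553948, f' = -1.983186 → z_1 = 0.967000 - (-0.553948)/(-1.983186) = 0.687678
z_1 = 0.687678: f = -0.024984, f' = -1.794744 → z_2 = 0.687678 - (-0.024984)/(-1.794744) = 0.673757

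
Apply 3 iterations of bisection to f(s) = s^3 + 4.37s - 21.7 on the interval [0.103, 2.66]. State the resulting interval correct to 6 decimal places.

[2.020750, 2.340375]

f(0.103000) = -21.248797, f(2.660000) = 8.745296 (opposite signs)
step 1: m = 1.381500, f(m) = -13.026194 < 0 → root in [1.381500, 2.660000]
step 2: m = 2.020750, f(m) = -4.617730 < 0 → root in [2.020750, 2.660000]
step 3: m = 2.340375, f(m) = 1.346504 > 0 → root in [2.020750, 2.340375]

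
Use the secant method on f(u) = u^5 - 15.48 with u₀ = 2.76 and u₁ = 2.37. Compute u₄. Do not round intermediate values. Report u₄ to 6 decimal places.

1.783830

f(u_0) = 144.676810, f(u_1) = 59.292470
u_2 = 2.370000 - (59.292470)·(2.370000 - 2.760000)/(59.292470 - (144.676810)) = 2.099177; f(u_2) = 25.281020
u_3 = 2.099177 - (25.281020)·(2.099177 - 2.370000)/(25.281020 - (59.292470)) = 1.897871; f(u_3) = 9.142598
u_4 = 1.897871 - (9.142598)·(1.897871 - 2.099177)/(9.142598 - (25.281020)) = 1.783830; f(u_4) = 2.582042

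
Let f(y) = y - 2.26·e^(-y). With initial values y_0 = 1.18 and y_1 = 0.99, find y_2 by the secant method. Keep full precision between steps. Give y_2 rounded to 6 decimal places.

0.904871

Secant update: y_(k+1) = y_k − f(y_k)·(y_k − y_(k-1))/(f(y_k) − f(y_(k-1))).
f(y_0) = 0.485550, f(y_1) = 0.150237
y_2 = 0.990000 - (0.150237)·(0.990000 - 1.180000)/(0.150237 - (0.485550)) = 0.904871; f(y_2) = -0.009512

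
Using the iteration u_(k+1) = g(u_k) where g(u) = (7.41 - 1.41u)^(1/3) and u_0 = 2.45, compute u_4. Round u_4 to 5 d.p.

1.71040

u_1 = g(2.450000) = 1.581492
u_2 = g(1.581492) = 1.730265
u_3 = g(1.730265) = 1.706587
u_4 = g(1.706587) = 1.710399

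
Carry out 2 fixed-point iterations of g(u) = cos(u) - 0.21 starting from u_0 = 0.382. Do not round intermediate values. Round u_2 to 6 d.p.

0.543175

u_1 = g(0.382000) = 0.717921
u_2 = g(0.717921) = 0.543175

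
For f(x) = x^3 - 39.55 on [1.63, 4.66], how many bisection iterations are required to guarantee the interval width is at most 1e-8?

Initial width b − a = 4.66 − 1.63 = 3.030000.
After n steps the width is (b−a)/2^n; need (b−a)/2^n ≤ 1e-8.
So n ≥ log₂(3.030000/1e-8) = log₂(303000000.0000) ≈ 28.1747.
Hence n = 29.

29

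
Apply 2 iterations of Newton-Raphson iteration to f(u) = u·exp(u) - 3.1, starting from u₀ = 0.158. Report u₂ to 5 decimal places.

1.70298

f'(u) = (u + 1)·exp(u)
u_0 = 0.158000: f = -2.914956, f' = 1.356210 → u_1 = 0.158000 - (-2.914956)/(1.356210) = 2.307339
u_1 = 2.307339: f = 20.083333, f' = 33.230983 → u_2 = 2.307339 - (20.083333)/(33.230983) = 1.702983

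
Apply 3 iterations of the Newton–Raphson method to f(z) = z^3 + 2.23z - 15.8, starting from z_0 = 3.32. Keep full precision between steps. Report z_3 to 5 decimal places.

2.21500

Newton update: z ← z − f(z)/f'(z).
f'(z) = 3z^2 + 2.23
z_0 = 3.320000: f = 28.197968, f' = 35.297200 → z_1 = 3.320000 - (28.197968)/(35.297200) = 2.521127
z_1 = 2.521127: f = 5.846609, f' = 21.298249 → z_2 = 2.521127 - (5.846609)/(21.298249) = 2.246616
z_2 = 2.246616: f = 0.549263, f' = 17.371852 → z_3 = 2.246616 - (0.549263)/(17.371852) = 2.214998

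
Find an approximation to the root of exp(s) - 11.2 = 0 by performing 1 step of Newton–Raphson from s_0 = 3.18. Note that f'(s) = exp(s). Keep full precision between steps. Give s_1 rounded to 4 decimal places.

2.6458

s_0 = 3.180000: f = 12.846754, f' = 24.046754 → s_1 = 3.180000 - (12.846754)/(24.046754) = 2.645759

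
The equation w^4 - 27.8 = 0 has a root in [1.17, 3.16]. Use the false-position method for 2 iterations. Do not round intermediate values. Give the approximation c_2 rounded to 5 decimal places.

False-position update: c = (a·f(b) − b·f(a))/(f(b) − f(a)); replace the endpoint whose sign matches f(c).
f(1.170000) = -25.926113, f(3.160000) = 71.912207
step 1: c = 1.697329, f(c) = -19.500271 < 0 → new bracket [1.697329, 3.160000]
step 2: c = 2.009348, f(c) = -11.498747 < 0 → new bracket [2.009348, 3.160000]

2.00935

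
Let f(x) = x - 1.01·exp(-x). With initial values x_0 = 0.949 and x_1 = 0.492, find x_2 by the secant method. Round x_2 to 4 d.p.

0.5759

f(x_0) = 0.558001, f(x_1) = -0.125516
x_2 = 0.492000 - (-0.125516)·(0.492000 - 0.949000)/(-0.125516 - (0.558001)) = 0.575920; f(x_2) = 0.008111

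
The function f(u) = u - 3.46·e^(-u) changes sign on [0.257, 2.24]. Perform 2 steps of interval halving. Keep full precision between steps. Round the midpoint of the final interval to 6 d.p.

1.000625

f(0.257000) = -2.418854, f(2.240000) = 1.871654 (opposite signs)
step 1: m = 1.248500, f(m) = 0.255705 > 0 → root in [0.257000, 1.248500]
step 2: m = 0.752750, f(m) = -0.877150 < 0 → root in [0.752750, 1.248500]
Midpoint of [0.752750, 1.248500] = 1.000625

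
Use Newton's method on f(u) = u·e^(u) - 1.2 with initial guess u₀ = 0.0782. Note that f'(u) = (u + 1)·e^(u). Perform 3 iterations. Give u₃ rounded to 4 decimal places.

u_0 = 0.078200: f = -1.115439, f' = 1.165900 → u_1 = 0.078200 - (-1.115439)/(1.165900) = 1.034920
u_1 = 1.034920: f = 1.713176, f' = 5.728056 → u_2 = 1.034920 - (1.713176)/(5.728056) = 0.735835
u_2 = 0.735835: f = 0.335852, f' = 3.623076 → u_3 = 0.735835 - (0.335852)/(3.623076) = 0.643137

0.6431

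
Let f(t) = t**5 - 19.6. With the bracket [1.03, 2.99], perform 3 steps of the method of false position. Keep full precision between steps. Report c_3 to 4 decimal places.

f(1.030000) = -18.440726, f(2.990000) = 219.376910
step 1: c = 1.181981, f(c) = -17.292972 < 0 → new bracket [1.181981, 2.990000]
step 2: c = 1.314089, f(c) = -15.681458 < 0 → new bracket [1.314089, 2.990000]
step 3: c = 1.425894, f(c) = -13.705636 < 0 → new bracket [1.425894, 2.990000]

1.4259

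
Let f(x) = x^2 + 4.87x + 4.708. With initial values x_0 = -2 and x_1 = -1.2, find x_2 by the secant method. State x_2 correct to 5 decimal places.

Secant update: x_(k+1) = x_k − f(x_k)·(x_k − x_(k-1))/(f(x_k) − f(x_(k-1))).
f(x_0) = -1.032000, f(x_1) = 0.304000
x_2 = -1.200000 - (0.304000)·(-1.200000 - -2.000000)/(0.304000 - (-1.032000)) = -1.382036; f(x_2) = -0.112492

-1.38204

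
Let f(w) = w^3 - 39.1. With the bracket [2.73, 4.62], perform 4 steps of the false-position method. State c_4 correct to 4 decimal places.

3.3888

f(2.730000) = -18.753583, f(4.620000) = 59.511128
step 1: c = 3.182877, f(c) = -6.855215 < 0 → new bracket [3.182877, 4.620000]
step 2: c = 3.331322, f(c) = -2.129955 < 0 → new bracket [3.331322, 4.620000]
step 3: c = 3.375852, f(c) = -0.627535 < 0 → new bracket [3.375852, 4.620000]
step 4: c = 3.388834, f(c) = -0.181968 < 0 → new bracket [3.388834, 4.620000]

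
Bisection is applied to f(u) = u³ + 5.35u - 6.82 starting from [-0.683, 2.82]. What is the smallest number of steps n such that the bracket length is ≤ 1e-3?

Initial width b − a = 2.82 − -0.683 = 3.503000.
After n steps the width is (b−a)/2^n; need (b−a)/2^n ≤ 1e-3.
So n ≥ log₂(3.503000/1e-3) = log₂(3503.0000) ≈ 11.7744.
Hence n = 12.

12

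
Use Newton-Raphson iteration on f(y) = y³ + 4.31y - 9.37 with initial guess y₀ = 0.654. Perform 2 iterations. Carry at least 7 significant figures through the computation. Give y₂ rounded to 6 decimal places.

1.493662

f'(y) = 3y² + 4.31
y_0 = 0.654000: f = -6.271534, f' = 5.593148 → y_1 = 0.654000 - (-6.271534)/(5.593148) = 1.775289
y_1 = 1.775289: f = 3.876583, f' = 13.764950 → y_2 = 1.775289 - (3.876583)/(13.764950) = 1.493662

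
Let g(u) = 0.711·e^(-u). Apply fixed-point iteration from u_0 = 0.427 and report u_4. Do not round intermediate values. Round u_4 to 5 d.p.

u_1 = g(0.427000) = 0.463902
u_2 = g(0.463902) = 0.447095
u_3 = g(0.447095) = 0.454673
u_4 = g(0.454673) = 0.451240

0.45124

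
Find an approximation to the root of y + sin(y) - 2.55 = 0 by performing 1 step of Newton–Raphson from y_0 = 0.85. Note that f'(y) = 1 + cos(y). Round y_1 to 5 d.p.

y_0 = 0.850000: f = -0.948720, f' = 1.659983 → y_1 = 0.850000 - (-0.948720)/(1.659983) = 1.421524

1.42152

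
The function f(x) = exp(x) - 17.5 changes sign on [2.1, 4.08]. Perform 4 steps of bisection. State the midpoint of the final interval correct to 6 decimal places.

f(2.100000) = -9.333830, f(4.080000) = 41.645470 (opposite signs)
step 1: m = 3.090000, f(m) = 4.477078 > 0 → root in [2.100000, 3.090000]
step 2: m = 2.595000, f(m) = -4.103413 < 0 → root in [2.595000, 3.090000]
step 3: m = 2.842500, f(m) = -0.341392 < 0 → root in [2.842500, 3.090000]
step 4: m = 2.966250, f(m) = 1.918962 > 0 → root in [2.842500, 2.966250]
Midpoint of [2.842500, 2.966250] = 2.904375

2.904375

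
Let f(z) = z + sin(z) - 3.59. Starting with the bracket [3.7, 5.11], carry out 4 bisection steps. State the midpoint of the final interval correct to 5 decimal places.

4.62531

f(3.700000) = -0.419836, f(5.110000) = 0.598011 (opposite signs)
step 1: m = 4.405000, f(m) = -0.138127 < 0 → root in [4.405000, 5.110000]
step 2: m = 4.757500, f(m) = 0.168517 > 0 → root in [4.405000, 4.757500]
step 3: m = 4.581250, f(m) = -0.000164 < 0 → root in [4.581250, 4.757500]
step 4: m = 4.669375, f(m) = 0.080300 > 0 → root in [4.581250, 4.669375]
Midpoint of [4.581250, 4.669375] = 4.625313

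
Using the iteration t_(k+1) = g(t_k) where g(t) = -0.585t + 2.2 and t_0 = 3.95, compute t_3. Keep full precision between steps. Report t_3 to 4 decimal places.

0.8751

t_1 = g(3.950000) = -0.110750
t_2 = g(-0.110750) = 2.264789
t_3 = g(2.264789) = 0.875099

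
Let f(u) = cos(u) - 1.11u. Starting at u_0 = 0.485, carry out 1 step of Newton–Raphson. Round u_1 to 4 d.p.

f'(u) = -sin(u) - 1.11
u_0 = 0.485000: f = 0.346325, f' = -1.576208 → u_1 = 0.485000 - (0.346325)/(-1.576208) = 0.704720

0.7047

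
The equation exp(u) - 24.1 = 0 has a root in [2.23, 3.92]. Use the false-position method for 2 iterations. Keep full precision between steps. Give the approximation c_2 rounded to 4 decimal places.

3.0661

f(2.230000) = -14.800134, f(3.920000) = 26.300445
step 1: c = 2.838561, f(c) = -7.008839 < 0 → new bracket [2.838561, 3.920000]
step 2: c = 3.066114, f(c) = -2.641637 < 0 → new bracket [3.066114, 3.920000]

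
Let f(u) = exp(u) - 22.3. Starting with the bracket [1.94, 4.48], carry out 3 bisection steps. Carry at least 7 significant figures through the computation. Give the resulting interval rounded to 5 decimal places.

[2.89250, 3.21000]

f(1.940000) = -15.341249, f(4.480000) = 65.934673 (opposite signs)
step 1: m = 3.210000, f(m) = 2.479086 > 0 → root in [1.940000, 3.210000]
step 2: m = 2.575000, f(m) = -9.168683 < 0 → root in [2.575000, 3.210000]
step 3: m = 2.892500, f(m) = -4.261651 < 0 → root in [2.892500, 3.210000]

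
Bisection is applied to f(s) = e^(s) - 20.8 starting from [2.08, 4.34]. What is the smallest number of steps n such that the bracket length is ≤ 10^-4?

Initial width b − a = 4.34 − 2.08 = 2.260000.
After n steps the width is (b−a)/2^n; need (b−a)/2^n ≤ 10^-4.
So n ≥ log₂(2.260000/10^-4) = log₂(22600.0000) ≈ 14.4640.
Hence n = 15.

15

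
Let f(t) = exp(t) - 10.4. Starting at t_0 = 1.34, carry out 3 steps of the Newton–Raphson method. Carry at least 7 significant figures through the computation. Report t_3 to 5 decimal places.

2.36191

f'(t) = exp(t)
t_0 = 1.340000: f = -6.580956, f' = 3.819044 → t_1 = 1.340000 - (-6.580956)/(3.819044) = 3.063195
t_1 = 3.063195: f = 10.995807, f' = 21.395807 → t_2 = 3.063195 - (10.995807)/(21.395807) = 2.549272
t_2 = 2.549272: f = 2.397777, f' = 12.797777 → t_3 = 2.549272 - (2.397777)/(12.797777) = 2.361913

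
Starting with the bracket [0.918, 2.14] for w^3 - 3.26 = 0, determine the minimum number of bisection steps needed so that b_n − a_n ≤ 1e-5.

17

Initial width b − a = 2.14 − 0.918 = 1.222000.
After n steps the width is (b−a)/2^n; need (b−a)/2^n ≤ 1e-5.
So n ≥ log₂(1.222000/1e-5) = log₂(122200.0000) ≈ 16.8989.
Hence n = 17.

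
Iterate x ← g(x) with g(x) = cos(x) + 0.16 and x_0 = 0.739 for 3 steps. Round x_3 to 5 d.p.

x_1 = g(0.739000) = 0.899142
x_2 = g(0.899142) = 0.782281
x_3 = g(0.782281) = 0.869307

0.86931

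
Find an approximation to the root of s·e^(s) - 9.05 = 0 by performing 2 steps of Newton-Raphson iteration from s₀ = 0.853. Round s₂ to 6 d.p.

f'(s) = (s + 1)·e^(s)
s_0 = 0.853000: f = -7.048285, f' = 4.348391 → s_1 = 0.853000 - (-7.048285)/(4.348391) = 2.473895
s_1 = 2.473895: f = 20.311628, f' = 41.230212 → s_2 = 2.473895 - (20.311628)/(41.230212) = 1.981255

1.981255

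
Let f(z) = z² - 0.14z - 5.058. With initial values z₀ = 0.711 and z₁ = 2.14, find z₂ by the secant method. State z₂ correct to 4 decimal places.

2.4270

f(z_0) = -4.652019, f(z_1) = -0.778000
z_2 = 2.140000 - (-0.778000)·(2.140000 - 0.711000)/(-0.778000 - (-4.652019)) = 2.426979; f(z_2) = 0.492450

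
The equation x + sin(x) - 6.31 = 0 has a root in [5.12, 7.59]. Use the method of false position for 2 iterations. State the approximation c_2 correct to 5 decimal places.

6.29437

f(5.120000) = -2.108070, f(7.590000) = 2.245359
step 1: c = 6.316053, f(c) = 0.038916 > 0 → new bracket [5.120000, 6.316053]
step 2: c = 6.294374, f(c) = -0.004437 < 0 → new bracket [6.294374, 6.316053]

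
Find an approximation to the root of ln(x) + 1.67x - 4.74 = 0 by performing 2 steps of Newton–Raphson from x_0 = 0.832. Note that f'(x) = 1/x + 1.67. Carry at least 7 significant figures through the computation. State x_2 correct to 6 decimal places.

2.327817

Newton update: x ← x − f(x)/f'(x).
x_0 = 0.832000: f = -3.534483, f' = 2.871923 → x_1 = 0.832000 - (-3.534483)/(2.871923) = 2.062702
x_1 = 2.062702: f = -0.571270, f' = 2.154801 → x_2 = 2.062702 - (-0.571270)/(2.154801) = 2.327817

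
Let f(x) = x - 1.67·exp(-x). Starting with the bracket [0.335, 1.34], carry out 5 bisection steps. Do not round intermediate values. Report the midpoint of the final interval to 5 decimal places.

f(0.335000) = -0.859615, f(1.340000) = 0.902718 (opposite signs)
step 1: m = 0.837500, f(m) = 0.114739 > 0 → root in [0.335000, 0.837500]
step 2: m = 0.586250, f(m) = -0.342955 < 0 → root in [0.586250, 0.837500]
step 3: m = 0.711875, f(m) = -0.107633 < 0 → root in [0.711875, 0.837500]
step 4: m = 0.774687, f(m) = 0.005072 > 0 → root in [0.711875, 0.774687]
step 5: m = 0.743281, f(m) = -0.050889 < 0 → root in [0.743281, 0.774687]
Midpoint of [0.743281, 0.774687] = 0.758984

0.75898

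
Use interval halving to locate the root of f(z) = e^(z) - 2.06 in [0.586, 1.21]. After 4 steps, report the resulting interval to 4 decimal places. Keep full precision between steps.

f(0.586000) = -0.263213, f(1.210000) = 1.293485 (opposite signs)
step 1: m = 0.898000, f(m) = 0.394689 > 0 → root in [0.586000, 0.898000]
step 2: m = 0.742000, f(m) = 0.040132 > 0 → root in [0.586000, 0.742000]
step 3: m = 0.664000, f(m) = -0.117453 < 0 → root in [0.664000, 0.742000]
step 4: m = 0.703000, f(m) = -0.040197 < 0 → root in [0.703000, 0.742000]

[0.7030, 0.7420]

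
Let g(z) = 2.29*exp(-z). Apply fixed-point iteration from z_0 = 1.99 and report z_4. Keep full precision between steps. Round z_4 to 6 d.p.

1.490937

z_1 = g(1.990000) = 0.313033
z_2 = g(0.313033) = 1.674508
z_3 = g(1.674508) = 0.429147
z_4 = g(0.429147) = 1.490937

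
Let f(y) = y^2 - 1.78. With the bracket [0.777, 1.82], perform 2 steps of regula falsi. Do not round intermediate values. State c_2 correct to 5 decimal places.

f(0.777000) = -1.176271, f(1.820000) = 1.532400
step 1: c = 1.229935, f(c) = -0.267261 < 0 → new bracket [1.229935, 1.820000]
step 2: c = 1.317563, f(c) = -0.044028 < 0 → new bracket [1.317563, 1.820000]

1.31756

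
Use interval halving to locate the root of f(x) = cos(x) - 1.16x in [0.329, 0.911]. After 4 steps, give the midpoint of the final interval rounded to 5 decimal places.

f(0.329000) = 0.564726, f(0.911000) = -0.443804 (opposite signs)
step 1: m = 0.620000, f(m) = 0.094678 > 0 → root in [0.620000, 0.911000]
step 2: m = 0.765500, f(m) = -0.166944 < 0 → root in [0.620000, 0.765500]
step 3: m = 0.692750, f(m) = -0.034097 < 0 → root in [0.620000, 0.692750]
step 4: m = 0.656375, f(m) = 0.030815 > 0 → root in [0.656375, 0.692750]
Midpoint of [0.656375, 0.692750] = 0.674562

0.67456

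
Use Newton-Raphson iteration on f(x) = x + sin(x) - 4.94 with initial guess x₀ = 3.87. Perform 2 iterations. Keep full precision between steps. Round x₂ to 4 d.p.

f'(x) = 1 + cos(x)
x_0 = 3.870000: f = -1.735682, f' = 0.253764 → x_1 = 3.870000 - (-1.735682)/(0.253764) = 10.709737
x_1 = 10.709737: f = 4.810311, f' = 0.718039 → x_2 = 10.709737 - (4.810311)/(0.718039) = 4.010500

4.0105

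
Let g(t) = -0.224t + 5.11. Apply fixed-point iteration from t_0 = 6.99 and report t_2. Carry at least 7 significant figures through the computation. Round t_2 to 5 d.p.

t_1 = g(6.990000) = 3.544240
t_2 = g(3.544240) = 4.316090

4.31609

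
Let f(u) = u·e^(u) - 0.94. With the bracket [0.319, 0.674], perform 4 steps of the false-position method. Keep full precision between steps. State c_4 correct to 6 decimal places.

0.545007

f(0.319000) = -0.501135, f(0.674000) = 0.382435
step 1: c = 0.520346, f(c) = -0.064462 < 0 → new bracket [0.520346, 0.674000]
step 2: c = 0.542509, f(c) = -0.006712 < 0 → new bracket [0.542509, 0.674000]
step 3: c = 0.544777, f(c) = -0.000682 < 0 → new bracket [0.544777, 0.674000]
step 4: c = 0.545007, f(c) = -0.000069 < 0 → new bracket [0.545007, 0.674000]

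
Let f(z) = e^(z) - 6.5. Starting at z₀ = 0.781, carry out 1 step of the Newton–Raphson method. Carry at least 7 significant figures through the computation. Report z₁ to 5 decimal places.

2.75766

Newton update: z ← z − f(z)/f'(z).
f'(z) = e^(z)
z_0 = 0.781000: f = -4.316345, f' = 2.183655 → z_1 = 0.781000 - (-4.316345)/(2.183655) = 2.757661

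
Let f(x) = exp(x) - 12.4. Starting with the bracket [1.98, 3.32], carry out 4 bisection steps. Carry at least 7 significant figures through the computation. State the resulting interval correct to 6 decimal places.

[2.482500, 2.566250]

f(1.980000) = -5.157257, f(3.320000) = 15.260351 (opposite signs)
step 1: m = 2.650000, f(m) = 1.754039 > 0 → root in [1.980000, 2.650000]
step 2: m = 2.315000, f(m) = -2.275077 < 0 → root in [2.315000, 2.650000]
step 3: m = 2.482500, f(m) = -0.428845 < 0 → root in [2.482500, 2.650000]
step 4: m = 2.566250, f(m) = 0.616919 > 0 → root in [2.482500, 2.566250]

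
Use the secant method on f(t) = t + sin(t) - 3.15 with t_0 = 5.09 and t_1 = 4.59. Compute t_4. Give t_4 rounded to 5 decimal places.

f(t_0) = 1.010452, f(t_1) = 0.447480
t_2 = 4.590000 - (0.447480)·(4.590000 - 5.090000)/(0.447480 - (1.010452)) = 4.192573; f(t_2) = 0.174662
t_3 = 4.192573 - (0.174662)·(4.192573 - 4.590000)/(0.174662 - (0.447480)) = 3.938134; f(t_3) = 0.073192
t_4 = 3.938134 - (0.073192)·(3.938134 - 4.192573)/(0.073192 - (0.174662)) = 3.754604; f(t_4) = 0.029271

3.75460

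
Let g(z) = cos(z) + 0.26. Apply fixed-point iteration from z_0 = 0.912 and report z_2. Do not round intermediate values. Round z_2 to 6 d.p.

z_1 = g(0.912000) = 0.872166
z_2 = g(0.872166) = 0.903170

0.903170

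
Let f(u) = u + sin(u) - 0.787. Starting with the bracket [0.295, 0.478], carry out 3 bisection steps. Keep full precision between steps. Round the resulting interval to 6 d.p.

[0.386500, 0.409375]

f(0.295000) = -0.201260, f(0.478000) = 0.151004 (opposite signs)
step 1: m = 0.386500, f(m) = -0.023551 < 0 → root in [0.386500, 0.478000]
step 2: m = 0.432250, f(m) = 0.064165 > 0 → root in [0.386500, 0.432250]
step 3: m = 0.409375, f(m) = 0.020411 > 0 → root in [0.386500, 0.409375]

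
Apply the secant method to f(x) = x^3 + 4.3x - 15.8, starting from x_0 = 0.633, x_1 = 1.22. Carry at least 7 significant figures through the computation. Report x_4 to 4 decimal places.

1.9239

f(x_0) = -12.824464, f(x_1) = -8.738152
x_2 = 1.220000 - (-8.738152)·(1.220000 - 0.633000)/(-8.738152 - (-12.824464)) = 2.475238; f(x_2) = 10.008827
x_3 = 2.475238 - (10.008827)·(2.475238 - 1.220000)/(10.008827 - (-8.738152)) = 1.805079; f(x_3) = -2.156653
x_4 = 1.805079 - (-2.156653)·(1.805079 - 2.475238)/(-2.156653 - (10.008827)) = 1.923882; f(x_4) = -0.406394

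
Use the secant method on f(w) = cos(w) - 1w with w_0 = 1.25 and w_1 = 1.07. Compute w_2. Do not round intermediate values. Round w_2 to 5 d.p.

0.76206

f(w_0) = -0.934678, f(w_1) = -0.589876
w_2 = 1.070000 - (-0.589876)·(1.070000 - 1.250000)/(-0.589876 - (-0.934678)) = 0.762062; f(w_2) = -0.038648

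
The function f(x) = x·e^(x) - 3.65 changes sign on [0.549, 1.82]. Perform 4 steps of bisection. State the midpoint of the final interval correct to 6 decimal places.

f(0.549000) = -2.699395, f(1.820000) = 7.582782 (opposite signs)
step 1: m = 1.184500, f(m) = 0.222192 > 0 → root in [0.549000, 1.184500]
step 2: m = 0.866750, f(m) = -1.587858 < 0 → root in [0.866750, 1.184500]
step 3: m = 1.025625, f(m) = -0.789698 < 0 → root in [1.025625, 1.184500]
step 4: m = 1.105063, f(m) = -0.313360 < 0 → root in [1.105063, 1.184500]
Midpoint of [1.105063, 1.184500] = 1.144781

1.144781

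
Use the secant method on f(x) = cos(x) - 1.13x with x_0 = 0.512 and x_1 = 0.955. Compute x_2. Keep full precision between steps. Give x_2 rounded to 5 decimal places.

f(x_0) = 0.293206, f(x_1) = -0.501541
x_2 = 0.955000 - (-0.501541)·(0.955000 - 0.512000)/(-0.501541 - (0.293206)) = 0.675436; f(x_2) = 0.017192

0.67544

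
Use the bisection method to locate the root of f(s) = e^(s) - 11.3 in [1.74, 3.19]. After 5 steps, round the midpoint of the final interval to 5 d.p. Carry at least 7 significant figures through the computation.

f(1.740000) = -5.602657, f(3.190000) = 12.988427 (opposite signs)
step 1: m = 2.465000, f(m) = 0.463482 > 0 → root in [1.740000, 2.465000]
step 2: m = 2.102500, f(m) = -3.113389 < 0 → root in [2.102500, 2.465000]
step 3: m = 2.283750, f(m) = -1.486588 < 0 → root in [2.283750, 2.465000]
step 4: m = 2.374375, f(m) = -0.555704 < 0 → root in [2.374375, 2.465000]
step 5: m = 2.419687, f(m) = -0.057654 < 0 → root in [2.419687, 2.465000]
Midpoint of [2.419687, 2.465000] = 2.442344

2.44234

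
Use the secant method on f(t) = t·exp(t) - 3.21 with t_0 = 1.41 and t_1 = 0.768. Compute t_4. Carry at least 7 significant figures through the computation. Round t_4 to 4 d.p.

1.0837

Secant update: t_(k+1) = t_k − f(t_k)·(t_k − t_(k-1))/(f(t_k) − f(t_(k-1))).
f(t_0) = 2.565297, f(t_1) = -1.554614
t_2 = 0.768000 - (-1.554614)·(0.768000 - 1.410000)/(-1.554614 - (2.565297)) = 1.010253; f(t_2) = -0.435545
t_3 = 1.010253 - (-0.435545)·(1.010253 - 0.768000)/(-0.435545 - (-1.554614)) = 1.104539; f(t_3) = 0.123314
t_4 = 1.104539 - (0.123314)·(1.104539 - 1.010253)/(0.123314 - (-0.435545)) = 1.083735; f(t_4) = -0.006809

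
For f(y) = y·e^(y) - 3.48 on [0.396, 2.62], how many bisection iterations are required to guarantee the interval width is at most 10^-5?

18

Initial width b − a = 2.62 − 0.396 = 2.224000.
After n steps the width is (b−a)/2^n; need (b−a)/2^n ≤ 10^-5.
So n ≥ log₂(2.224000/10^-5) = log₂(222400.0000) ≈ 17.7628.
Hence n = 18.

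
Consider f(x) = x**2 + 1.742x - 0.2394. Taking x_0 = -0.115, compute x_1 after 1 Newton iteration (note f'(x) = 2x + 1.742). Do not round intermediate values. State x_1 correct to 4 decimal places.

0.1671

x_0 = -0.115000: f = -0.426505, f' = 1.512000 → x_1 = -0.115000 - (-0.426505)/(1.512000) = 0.167080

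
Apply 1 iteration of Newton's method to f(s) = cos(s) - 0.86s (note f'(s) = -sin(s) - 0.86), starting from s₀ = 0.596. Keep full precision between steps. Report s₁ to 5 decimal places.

0.81764

Newton update: s ← s − f(s)/f'(s).
s_0 = 0.596000: f = 0.315028, f' = -1.421337 → s_1 = 0.596000 - (0.315028)/(-1.421337) = 0.817642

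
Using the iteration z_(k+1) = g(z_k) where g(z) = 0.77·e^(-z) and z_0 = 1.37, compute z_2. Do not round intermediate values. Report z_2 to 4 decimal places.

0.6332

z_1 = g(1.370000) = 0.195662
z_2 = g(0.195662) = 0.633163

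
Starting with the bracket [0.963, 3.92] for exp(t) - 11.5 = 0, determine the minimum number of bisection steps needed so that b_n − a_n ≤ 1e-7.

Initial width b − a = 3.92 − 0.963 = 2.957000.
After n steps the width is (b−a)/2^n; need (b−a)/2^n ≤ 1e-7.
So n ≥ log₂(2.957000/1e-7) = log₂(29570000.0000) ≈ 24.8176.
Hence n = 25.

25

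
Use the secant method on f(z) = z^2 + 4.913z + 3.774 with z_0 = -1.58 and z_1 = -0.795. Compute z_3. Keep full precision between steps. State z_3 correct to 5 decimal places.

-0.95501

f(z_0) = -1.492140, f(z_1) = 0.500190
z_2 = -0.795000 - (0.500190)·(-0.795000 - -1.580000)/(0.500190 - (-1.492140)) = -0.992080; f(z_2) = -0.115867
z_3 = -0.992080 - (-0.115867)·(-0.992080 - -0.795000)/(-0.115867 - (0.500190)) = -0.955014; f(z_3) = -0.005931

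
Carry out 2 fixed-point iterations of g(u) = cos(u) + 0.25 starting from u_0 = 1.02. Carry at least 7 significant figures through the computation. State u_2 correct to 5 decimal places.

0.96556

u_1 = g(1.020000) = 0.773366
u_2 = g(0.773366) = 0.965563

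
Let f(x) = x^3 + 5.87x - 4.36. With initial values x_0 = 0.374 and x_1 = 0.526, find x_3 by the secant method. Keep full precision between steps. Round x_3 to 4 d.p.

0.6869

f(x_0) = -2.112306, f(x_1) = -1.126848
x_2 = 0.526000 - (-1.126848)·(0.526000 - 0.374000)/(-1.126848 - (-2.112306)) = 0.699808; f(x_2) = 0.090594
x_3 = 0.699808 - (0.090594)·(0.699808 - 0.526000)/(0.090594 - (-1.126848)) = 0.686875; f(x_3) = -0.003980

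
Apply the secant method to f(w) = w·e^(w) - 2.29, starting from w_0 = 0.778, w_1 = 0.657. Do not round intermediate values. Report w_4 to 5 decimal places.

0.91599

Secant update: w_(k+1) = w_k − f(w_k)·(w_k − w_(k-1))/(f(w_k) − f(w_(k-1))).
f(w_0) = -0.596206, f(w_1) = -1.022649
w_2 = 0.657000 - (-1.022649)·(0.657000 - 0.778000)/(-1.022649 - (-0.596206)) = 0.947169; f(w_2) = 0.152178
w_3 = 0.947169 - (0.152178)·(0.947169 - 0.657000)/(0.152178 - (-1.022649)) = 0.909582; f(w_3) = -0.031248
w_4 = 0.909582 - (-0.031248)·(0.909582 - 0.947169)/(-0.031248 - (0.152178)) = 0.915985; f(w_4) = -0.000736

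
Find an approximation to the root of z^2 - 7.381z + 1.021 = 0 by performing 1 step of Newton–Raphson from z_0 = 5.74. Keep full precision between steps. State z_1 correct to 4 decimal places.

f'(z) = 2z - 7.381
z_0 = 5.740000: f = -8.398340, f' = 4.099000 → z_1 = 5.740000 - (-8.398340)/(4.099000) = 7.788875

7.7889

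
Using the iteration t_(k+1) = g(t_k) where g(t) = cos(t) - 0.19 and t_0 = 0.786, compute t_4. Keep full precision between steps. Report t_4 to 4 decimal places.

t_1 = g(0.786000) = 0.516681
t_2 = g(0.516681) = 0.679463
t_3 = g(0.679463) = 0.587910
t_4 = g(0.587910) = 0.642102

0.6421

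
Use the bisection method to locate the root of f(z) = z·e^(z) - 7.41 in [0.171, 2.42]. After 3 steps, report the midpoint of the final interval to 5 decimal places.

1.43606

f(0.171000) = -7.207110, f(2.420000) = 19.804980 (opposite signs)
step 1: m = 1.295500, f(m) = -2.677769 < 0 → root in [1.295500, 2.420000]
step 2: m = 1.857750, f(m) = 4.496876 > 0 → root in [1.295500, 1.857750]
step 3: m = 1.576625, f(m) = 0.218655 > 0 → root in [1.295500, 1.576625]
Midpoint of [1.295500, 1.576625] = 1.436062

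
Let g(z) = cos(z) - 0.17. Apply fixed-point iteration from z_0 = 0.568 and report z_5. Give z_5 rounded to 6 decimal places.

0.639803

z_1 = g(0.568000) = 0.672979
z_2 = g(0.672979) = 0.611969
z_3 = g(0.611969) = 0.648519
z_4 = g(0.648519) = 0.626979
z_5 = g(0.626979) = 0.639803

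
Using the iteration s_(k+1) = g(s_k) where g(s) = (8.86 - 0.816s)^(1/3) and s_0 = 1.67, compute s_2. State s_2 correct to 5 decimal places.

1.93659

s_1 = g(1.670000) = 1.957197
s_2 = g(1.957197) = 1.936588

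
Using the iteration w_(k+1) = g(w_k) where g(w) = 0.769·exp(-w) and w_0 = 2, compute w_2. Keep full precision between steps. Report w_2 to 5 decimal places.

0.69299

w_1 = g(2.000000) = 0.104073
w_2 = g(0.104073) = 0.692992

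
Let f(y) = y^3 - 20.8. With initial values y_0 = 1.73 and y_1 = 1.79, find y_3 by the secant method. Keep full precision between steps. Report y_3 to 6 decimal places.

Secant update: y_(k+1) = y_k − f(y_k)·(y_k − y_(k-1))/(f(y_k) − f(y_(k-1))).
f(y_0) = -15.622283, f(y_1) = -15.064661
y_2 = 1.790000 - (-15.064661)·(1.790000 - 1.730000)/(-15.064661 - (-15.622283)) = 3.410954; f(y_2) = 18.885113
y_3 = 3.410954 - (18.885113)·(3.410954 - 1.790000)/(18.885113 - (-15.064661)) = 2.509272; f(y_3) = -5.000503

2.509272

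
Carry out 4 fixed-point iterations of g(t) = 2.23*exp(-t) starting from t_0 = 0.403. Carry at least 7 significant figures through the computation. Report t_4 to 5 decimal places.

0.57851

t_1 = g(0.403000) = 1.490336
t_2 = g(1.490336) = 0.502412
t_3 = g(0.502412) = 1.349305
t_4 = g(1.349305) = 0.578508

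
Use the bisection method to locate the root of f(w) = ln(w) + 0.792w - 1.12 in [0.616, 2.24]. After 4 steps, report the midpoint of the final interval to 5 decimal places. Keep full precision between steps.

f(0.616000) = -1.116636, f(2.240000) = 1.460556 (opposite signs)
step 1: m = 1.428000, f(m) = 0.367251 > 0 → root in [0.616000, 1.428000]
step 2: m = 1.022000, f(m) = -0.288815 < 0 → root in [1.022000, 1.428000]
step 3: m = 1.225000, f(m) = 0.053141 > 0 → root in [1.022000, 1.225000]
step 4: m = 1.123500, f(m) = -0.113739 < 0 → root in [1.123500, 1.225000]
Midpoint of [1.123500, 1.225000] = 1.174250

1.17425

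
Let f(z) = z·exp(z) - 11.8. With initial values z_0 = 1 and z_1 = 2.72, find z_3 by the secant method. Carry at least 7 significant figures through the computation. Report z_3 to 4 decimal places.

Secant update: z_(k+1) = z_k − f(z_k)·(z_k − z_(k-1))/(f(z_k) − f(z_(k-1))).
f(z_0) = -9.081718, f(z_1) = 29.490477
z_2 = 2.720000 - (29.490477)·(2.720000 - 1.000000)/(29.490477 - (-9.081718)) = 1.404969; f(z_2) = -6.074186
z_3 = 1.404969 - (-6.074186)·(1.404969 - 2.720000)/(-6.074186 - (29.490477)) = 1.629567; f(z_3) = -3.486495

1.6296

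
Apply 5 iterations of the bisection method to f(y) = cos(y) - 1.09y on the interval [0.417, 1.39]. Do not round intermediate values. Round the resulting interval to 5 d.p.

f(0.417000) = 0.459778, f(1.390000) = -1.335287 (opposite signs)
step 1: m = 0.903500, f(m) = -0.365950 < 0 → root in [0.417000, 0.903500]
step 2: m = 0.660250, f(m) = 0.070166 > 0 → root in [0.660250, 0.903500]
step 3: m = 0.781875, f(m) = -0.142650 < 0 → root in [0.660250, 0.781875]
step 4: m = 0.721062, f(m) = -0.034853 < 0 → root in [0.660250, 0.721062]
step 5: m = 0.690656, f(m) = 0.018013 > 0 → root in [0.690656, 0.721062]

[0.69066, 0.72106]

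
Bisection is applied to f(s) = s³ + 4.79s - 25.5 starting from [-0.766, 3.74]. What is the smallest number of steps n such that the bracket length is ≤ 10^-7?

26

Initial width b − a = 3.74 − -0.766 = 4.506000.
After n steps the width is (b−a)/2^n; need (b−a)/2^n ≤ 10^-7.
So n ≥ log₂(4.506000/10^-7) = log₂(45060000.0000) ≈ 25.4253.
Hence n = 26.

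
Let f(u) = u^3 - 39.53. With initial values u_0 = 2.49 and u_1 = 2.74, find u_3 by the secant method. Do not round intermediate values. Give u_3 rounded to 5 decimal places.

Secant update: u_(k+1) = u_k − f(u_k)·(u_k − u_(k-1))/(f(u_k) − f(u_(k-1))).
f(u_0) = -24.091751, f(u_1) = -18.959176
u_2 = 2.740000 - (-18.959176)·(2.740000 - 2.490000)/(-18.959176 - (-24.091751)) = 3.663473; f(u_2) = 9.637594
u_3 = 3.663473 - (9.637594)·(3.663473 - 2.740000)/(9.637594 - (-18.959176)) = 3.352247; f(u_3) = -1.858925

3.35225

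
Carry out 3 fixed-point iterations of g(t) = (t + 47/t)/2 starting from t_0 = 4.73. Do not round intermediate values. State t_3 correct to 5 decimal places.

6.85567

t_1 = g(4.730000) = 7.333288
t_2 = g(7.333288) = 6.871209
t_3 = g(6.871209) = 6.855672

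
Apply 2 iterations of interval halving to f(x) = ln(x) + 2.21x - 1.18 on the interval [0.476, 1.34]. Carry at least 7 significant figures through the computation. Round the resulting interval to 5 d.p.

f(0.476000) = -0.870377, f(1.340000) = 2.074070 (opposite signs)
step 1: m = 0.908000, f(m) = 0.730169 > 0 → root in [0.476000, 0.908000]
step 2: m = 0.692000, f(m) = -0.018849 < 0 → root in [0.692000, 0.908000]

[0.69200, 0.90800]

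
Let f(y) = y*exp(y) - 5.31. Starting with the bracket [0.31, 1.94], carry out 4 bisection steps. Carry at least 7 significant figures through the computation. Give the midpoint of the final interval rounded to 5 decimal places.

f(0.310000) = -4.887338, f(1.940000) = 8.189977 (opposite signs)
step 1: m = 1.125000, f(m) = -1.844756 < 0 → root in [1.125000, 1.940000]
step 2: m = 1.532500, f(m) = 1.785072 > 0 → root in [1.125000, 1.532500]
step 3: m = 1.328750, f(m) = -0.292215 < 0 → root in [1.328750, 1.532500]
step 4: m = 1.430625, f(m) = 0.671889 > 0 → root in [1.328750, 1.430625]
Midpoint of [1.328750, 1.430625] = 1.379687

1.37969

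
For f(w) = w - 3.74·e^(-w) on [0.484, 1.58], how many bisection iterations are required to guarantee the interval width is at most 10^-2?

7

Initial width b − a = 1.58 − 0.484 = 1.096000.
After n steps the width is (b−a)/2^n; need (b−a)/2^n ≤ 10^-2.
So n ≥ log₂(1.096000/10^-2) = log₂(109.6000) ≈ 6.7761.
Hence n = 7.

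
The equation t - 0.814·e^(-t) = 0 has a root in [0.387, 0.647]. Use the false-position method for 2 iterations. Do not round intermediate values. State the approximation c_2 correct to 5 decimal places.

0.49585

f(0.387000) = -0.165780, f(0.647000) = 0.220778
step 1: c = 0.498504, f(c) = 0.004049 > 0 → new bracket [0.387000, 0.498504]
step 2: c = 0.495846, f(c) = 0.000074 > 0 → new bracket [0.387000, 0.495846]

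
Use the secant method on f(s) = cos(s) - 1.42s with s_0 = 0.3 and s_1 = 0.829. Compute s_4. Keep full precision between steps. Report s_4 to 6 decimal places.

f(s_0) = 0.529336, f(s_1) = -0.501567
s_2 = 0.829000 - (-0.501567)·(0.829000 - 0.300000)/(-0.501567 - (0.529336)) = 0.571625; f(s_2) = 0.029316
s_3 = 0.571625 - (0.029316)·(0.571625 - 0.829000)/(0.029316 - (-0.501567)) = 0.585837; f(s_3) = 0.001360
s_4 = 0.585837 - (0.001360)·(0.585837 - 0.571625)/(0.001360 - (0.029316)) = 0.586529; f(s_4) = -0.000004

0.586529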